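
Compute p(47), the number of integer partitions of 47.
p(47) = 124754

Compute p(n) via the recurrence p(n, m) = p(n, m−1) + p(n−m, m), where p(n, m) counts partitions of n with all parts ≤ m and p(n) = p(n, n). The base cases are p(0, m) = 1 and p(n, 0) = 0 for n > 0. Filling the table yields p(47) = 124754. (Euler's pentagonal recurrence is an alternative.)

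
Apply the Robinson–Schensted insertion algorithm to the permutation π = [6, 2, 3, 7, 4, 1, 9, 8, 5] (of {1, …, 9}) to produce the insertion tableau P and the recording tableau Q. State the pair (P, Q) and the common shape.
P = [1, 3, 4, 5] / [2, 7, 8] / [6, 9];  Q = [1, 3, 4, 7] / [2, 5, 8] / [6, 9];  common shape = (4, 3, 2)

Row-insert the values π_1, π_2, … into P one at a time, bumping the leftmost entry strictly greater than the inserted value down to the next row. The recording tableau Q records, in position (i, j), the step at which that cell was added to P.
  Insert 6 (step 1): P = [6];  Q = [1]
  Insert 2 (step 2): P = [2] / [6];  Q = [1] / [2]
  Insert 3 (step 3): P = [2, 3] / [6];  Q = [1, 3] / [2]
  Insert 7 (step 4): P = [2, 3, 7] / [6];  Q = [1, 3, 4] / [2]
  Insert 4 (step 5): P = [2, 3, 4] / [6, 7];  Q = [1, 3, 4] / [2, 5]
  Insert 1 (step 6): P = [1, 3, 4] / [2, 7] / [6];  Q = [1, 3, 4] / [2, 5] / [6]
  Insert 9 (step 7): P = [1, 3, 4, 9] / [2, 7] / [6];  Q = [1, 3, 4, 7] / [2, 5] / [6]
  Insert 8 (step 8): P = [1, 3, 4, 8] / [2, 7, 9] / [6];  Q = [1, 3, 4, 7] / [2, 5, 8] / [6]
  Insert 5 (step 9): P = [1, 3, 4, 5] / [2, 7, 8] / [6, 9];  Q = [1, 3, 4, 7] / [2, 5, 8] / [6, 9]
Final shape: (4, 3, 2).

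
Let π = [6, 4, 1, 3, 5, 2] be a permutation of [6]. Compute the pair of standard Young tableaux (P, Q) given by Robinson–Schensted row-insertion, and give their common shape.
P = [1, 2, 5] / [3] / [4] / [6];  Q = [1, 4, 5] / [2] / [3] / [6];  common shape = (3, 1, 1, 1)

Row-insert the values π_1, π_2, … into P one at a time, bumping the leftmost entry strictly greater than the inserted value down to the next row. The recording tableau Q records, in position (i, j), the step at which that cell was added to P.
  Insert 6 (step 1): P = [6];  Q = [1]
  Insert 4 (step 2): P = [4] / [6];  Q = [1] / [2]
  Insert 1 (step 3): P = [1] / [4] / [6];  Q = [1] / [2] / [3]
  Insert 3 (step 4): P = [1, 3] / [4] / [6];  Q = [1, 4] / [2] / [3]
  Insert 5 (step 5): P = [1, 3, 5] / [4] / [6];  Q = [1, 4, 5] / [2] / [3]
  Insert 2 (step 6): P = [1, 2, 5] / [3] / [4] / [6];  Q = [1, 4, 5] / [2] / [3] / [6]
Final shape: (3, 1, 1, 1).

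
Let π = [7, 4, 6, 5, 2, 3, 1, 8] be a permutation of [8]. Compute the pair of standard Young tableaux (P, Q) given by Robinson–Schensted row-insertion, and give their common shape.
P = [1, 3, 8] / [2, 5] / [4] / [6] / [7];  Q = [1, 3, 8] / [2, 6] / [4] / [5] / [7];  common shape = (3, 2, 1, 1, 1)

Row-insert the values π_1, π_2, … into P one at a time, bumping the leftmost entry strictly greater than the inserted value down to the next row. The recording tableau Q records, in position (i, j), the step at which that cell was added to P.
  Insert 7 (step 1): P = [7];  Q = [1]
  Insert 4 (step 2): P = [4] / [7];  Q = [1] / [2]
  Insert 6 (step 3): P = [4, 6] / [7];  Q = [1, 3] / [2]
  Insert 5 (step 4): P = [4, 5] / [6] / [7];  Q = [1, 3] / [2] / [4]
  Insert 2 (step 5): P = [2, 5] / [4] / [6] / [7];  Q = [1, 3] / [2] / [4] / [5]
  Insert 3 (step 6): P = [2, 3] / [4, 5] / [6] / [7];  Q = [1, 3] / [2, 6] / [4] / [5]
  Insert 1 (step 7): P = [1, 3] / [2, 5] / [4] / [6] / [7];  Q = [1, 3] / [2, 6] / [4] / [5] / [7]
  Insert 8 (step 8): P = [1, 3, 8] / [2, 5] / [4] / [6] / [7];  Q = [1, 3, 8] / [2, 6] / [4] / [5] / [7]
Final shape: (3, 2, 1, 1, 1).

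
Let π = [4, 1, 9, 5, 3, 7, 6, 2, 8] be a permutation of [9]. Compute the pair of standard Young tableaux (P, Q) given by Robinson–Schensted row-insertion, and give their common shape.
P = [1, 2, 6, 8] / [3, 5, 7] / [4] / [9];  Q = [1, 3, 6, 9] / [2, 4, 7] / [5] / [8];  common shape = (4, 3, 1, 1)

Row-insert the values π_1, π_2, … into P one at a time, bumping the leftmost entry strictly greater than the inserted value down to the next row. The recording tableau Q records, in position (i, j), the step at which that cell was added to P.
  Insert 4 (step 1): P = [4];  Q = [1]
  Insert 1 (step 2): P = [1] / [4];  Q = [1] / [2]
  Insert 9 (step 3): P = [1, 9] / [4];  Q = [1, 3] / [2]
  Insert 5 (step 4): P = [1, 5] / [4, 9];  Q = [1, 3] / [2, 4]
  Insert 3 (step 5): P = [1, 3] / [4, 5] / [9];  Q = [1, 3] / [2, 4] / [5]
  Insert 7 (step 6): P = [1, 3, 7] / [4, 5] / [9];  Q = [1, 3, 6] / [2, 4] / [5]
  Insert 6 (step 7): P = [1, 3, 6] / [4, 5, 7] / [9];  Q = [1, 3, 6] / [2, 4, 7] / [5]
  Insert 2 (step 8): P = [1, 2, 6] / [3, 5, 7] / [4] / [9];  Q = [1, 3, 6] / [2, 4, 7] / [5] / [8]
  Insert 8 (step 9): P = [1, 2, 6, 8] / [3, 5, 7] / [4] / [9];  Q = [1, 3, 6, 9] / [2, 4, 7] / [5] / [8]
Final shape: (4, 3, 1, 1).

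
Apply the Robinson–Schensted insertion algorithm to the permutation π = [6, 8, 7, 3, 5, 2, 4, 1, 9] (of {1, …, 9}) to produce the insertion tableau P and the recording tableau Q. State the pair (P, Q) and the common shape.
P = [1, 4, 9] / [2, 5] / [3, 7] / [6] / [8];  Q = [1, 2, 9] / [3, 5] / [4, 7] / [6] / [8];  common shape = (3, 2, 2, 1, 1)

Row-insert the values π_1, π_2, … into P one at a time, bumping the leftmost entry strictly greater than the inserted value down to the next row. The recording tableau Q records, in position (i, j), the step at which that cell was added to P.
  Insert 6 (step 1): P = [6];  Q = [1]
  Insert 8 (step 2): P = [6, 8];  Q = [1, 2]
  Insert 7 (step 3): P = [6, 7] / [8];  Q = [1, 2] / [3]
  Insert 3 (step 4): P = [3, 7] / [6] / [8];  Q = [1, 2] / [3] / [4]
  Insert 5 (step 5): P = [3, 5] / [6, 7] / [8];  Q = [1, 2] / [3, 5] / [4]
  Insert 2 (step 6): P = [2, 5] / [3, 7] / [6] / [8];  Q = [1, 2] / [3, 5] / [4] / [6]
  Insert 4 (step 7): P = [2, 4] / [3, 5] / [6, 7] / [8];  Q = [1, 2] / [3, 5] / [4, 7] / [6]
  Insert 1 (step 8): P = [1, 4] / [2, 5] / [3, 7] / [6] / [8];  Q = [1, 2] / [3, 5] / [4, 7] / [6] / [8]
  Insert 9 (step 9): P = [1, 4, 9] / [2, 5] / [3, 7] / [6] / [8];  Q = [1, 2, 9] / [3, 5] / [4, 7] / [6] / [8]
Final shape: (3, 2, 2, 1, 1).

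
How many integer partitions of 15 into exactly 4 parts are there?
p(15, 4 parts) = 27

Partitions of n into exactly k parts ↔ partitions of n − k into at most k parts (subtract 1 from each part). For n = 15, k = 4, the partitions are: 12+1+1+1, 11+2+1+1, 10+3+1+1, 10+2+2+1, 9+4+1+1, 9+3+2+1, 9+2+2+2, 8+5+1+1, 8+4+2+1, 8+3+3+1, 8+3+2+2, 7+6+1+1, 7+5+2+1, 7+4+3+1, 7+4+2+2, 7+3+3+2, 6+6+2+1, 6+5+3+1, 6+5+2+2, 6+4+4+1, 6+4+3+2, 6+3+3+3, 5+5+4+1, 5+5+3+2, 5+4+4+2, 5+4+3+3, 4+4+4+3. Count = 27.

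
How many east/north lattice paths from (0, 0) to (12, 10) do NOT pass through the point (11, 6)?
Number of paths = 584766

Total paths from (0, 0) to (12, 10): C(22, 12) = 646646. Paths through (11, 6): (paths (0, 0) → (11, 6)) × (paths (11, 6) → (12, 10)) = C(17, 11) · C(5, 1) = 12376 · 5 = 61880. Avoidance count = 646646 − 61880 = 584766.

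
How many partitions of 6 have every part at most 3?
p(6, parts ≤ 3) = 7

Partitions of 6 with all parts ≤ 3: 3+3, 3+2+1, 3+1+1+1, 2+2+2, 2+2+1+1, 2+1+1+1+1, 1+1+1+1+1+1. Count = 7.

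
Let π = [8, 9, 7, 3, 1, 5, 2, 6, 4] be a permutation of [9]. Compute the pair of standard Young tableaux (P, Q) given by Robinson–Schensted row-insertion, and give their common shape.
P = [1, 2, 4] / [3, 5, 6] / [7, 9] / [8];  Q = [1, 2, 8] / [3, 6, 9] / [4, 7] / [5];  common shape = (3, 3, 2, 1)

Row-insert the values π_1, π_2, … into P one at a time, bumping the leftmost entry strictly greater than the inserted value down to the next row. The recording tableau Q records, in position (i, j), the step at which that cell was added to P.
  Insert 8 (step 1): P = [8];  Q = [1]
  Insert 9 (step 2): P = [8, 9];  Q = [1, 2]
  Insert 7 (step 3): P = [7, 9] / [8];  Q = [1, 2] / [3]
  Insert 3 (step 4): P = [3, 9] / [7] / [8];  Q = [1, 2] / [3] / [4]
  Insert 1 (step 5): P = [1, 9] / [3] / [7] / [8];  Q = [1, 2] / [3] / [4] / [5]
  Insert 5 (step 6): P = [1, 5] / [3, 9] / [7] / [8];  Q = [1, 2] / [3, 6] / [4] / [5]
  Insert 2 (step 7): P = [1, 2] / [3, 5] / [7, 9] / [8];  Q = [1, 2] / [3, 6] / [4, 7] / [5]
  Insert 6 (step 8): P = [1, 2, 6] / [3, 5] / [7, 9] / [8];  Q = [1, 2, 8] / [3, 6] / [4, 7] / [5]
  Insert 4 (step 9): P = [1, 2, 4] / [3, 5, 6] / [7, 9] / [8];  Q = [1, 2, 8] / [3, 6, 9] / [4, 7] / [5]
Final shape: (3, 3, 2, 1).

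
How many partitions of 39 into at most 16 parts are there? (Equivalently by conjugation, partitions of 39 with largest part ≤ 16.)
p(39, parts ≤ 16) = 26694

Use the recurrence p(n, m) = p(n, m−1) + p(n−m, m): either the largest part is < m (count p(n, m−1)) or the largest part is exactly m (remove one copy of m, count p(n−m, m)). With p(0, ·) = 1 this gives p(39, parts ≤ 16) = 26694. (By conjugating Young diagrams, this also counts partitions of 39 into at most 16 parts.)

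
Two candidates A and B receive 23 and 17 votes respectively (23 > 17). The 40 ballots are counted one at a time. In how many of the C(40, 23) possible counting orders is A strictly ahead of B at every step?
Strict-lead orderings = 13309856820

Total orderings of the 40 votes with 23 for A: C(40, 23) = 88732378800. By the Bertrand ballot formula (Cycle Lemma / reflection principle), the number of orderings in which A is strictly ahead of B throughout is (p − q)/(p + q) · C(p + q, p) = (23 − 17)/(23 + 17) · 88732378800 = 13309856820.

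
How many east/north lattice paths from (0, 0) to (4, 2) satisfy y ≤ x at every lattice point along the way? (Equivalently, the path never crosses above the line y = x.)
Number of paths = 9

By the reflection principle (André's argument), the number of monotone paths to (4, 2) with n ≤ m that never go above y = x is C(6, 4) − C(6, 5) = 15 − 6 = 9.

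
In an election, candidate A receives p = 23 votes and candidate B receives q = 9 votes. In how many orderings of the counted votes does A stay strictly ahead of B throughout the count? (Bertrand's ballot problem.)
Strict-lead orderings = 12271350

Total orderings of the 32 votes with 23 for A: C(32, 23) = 28048800. By the Bertrand ballot formula (Cycle Lemma / reflection principle), the number of orderings in which A is strictly ahead of B throughout is (p − q)/(p + q) · C(p + q, p) = (23 − 9)/(23 + 9) · 28048800 = 12271350.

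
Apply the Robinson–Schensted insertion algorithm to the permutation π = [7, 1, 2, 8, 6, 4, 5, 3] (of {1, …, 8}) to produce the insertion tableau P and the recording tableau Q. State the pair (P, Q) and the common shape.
P = [1, 2, 3, 5] / [4, 8] / [6] / [7];  Q = [1, 3, 4, 7] / [2, 5] / [6] / [8];  common shape = (4, 2, 1, 1)

Row-insert the values π_1, π_2, … into P one at a time, bumping the leftmost entry strictly greater than the inserted value down to the next row. The recording tableau Q records, in position (i, j), the step at which that cell was added to P.
  Insert 7 (step 1): P = [7];  Q = [1]
  Insert 1 (step 2): P = [1] / [7];  Q = [1] / [2]
  Insert 2 (step 3): P = [1, 2] / [7];  Q = [1, 3] / [2]
  Insert 8 (step 4): P = [1, 2, 8] / [7];  Q = [1, 3, 4] / [2]
  Insert 6 (step 5): P = [1, 2, 6] / [7, 8];  Q = [1, 3, 4] / [2, 5]
  Insert 4 (step 6): P = [1, 2, 4] / [6, 8] / [7];  Q = [1, 3, 4] / [2, 5] / [6]
  Insert 5 (step 7): P = [1, 2, 4, 5] / [6, 8] / [7];  Q = [1, 3, 4, 7] / [2, 5] / [6]
  Insert 3 (step 8): P = [1, 2, 3, 5] / [4, 8] / [6] / [7];  Q = [1, 3, 4, 7] / [2, 5] / [6] / [8]
Final shape: (4, 2, 1, 1).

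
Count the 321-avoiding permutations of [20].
C_20 = 6564120420

These 321-avoiding permutations are counted by the Catalan number C_n = (1/(n + 1)) · C(2n, n). For n = 20: C_20 = (1/21) · C(40, 20) = 137846528820/21 = 6564120420.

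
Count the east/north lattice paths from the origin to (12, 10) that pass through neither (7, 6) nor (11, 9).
Number of paths = 214630

Inclusion–exclusion. Total paths: C(22, 12) = 646646. Through P₁: C(13, 7)·C(9, 5) = 216216. Through P₂: C(20, 11)·C(2, 1) = 335920. Since P₁ is strictly southwest of P₂, a monotone path through both must visit P₁ then P₂; paths through both = C(13, 7)·C(7, 4)·C(2, 1) = 120120. Avoid both = 646646 − 216216 − 335920 + 120120 = 214630.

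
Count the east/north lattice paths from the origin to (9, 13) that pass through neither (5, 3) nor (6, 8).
Number of paths = 292012

Inclusion–exclusion. Total paths: C(22, 9) = 497420. Through P₁: C(8, 5)·C(14, 4) = 56056. Through P₂: C(14, 6)·C(8, 3) = 168168. Since P₁ is strictly southwest of P₂, a monotone path through both must visit P₁ then P₂; paths through both = C(8, 5)·C(6, 1)·C(8, 3) = 18816. Avoid both = 497420 − 56056 − 168168 + 18816 = 292012.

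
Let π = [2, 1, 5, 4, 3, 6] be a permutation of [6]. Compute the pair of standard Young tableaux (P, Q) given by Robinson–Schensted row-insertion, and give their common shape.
P = [1, 3, 6] / [2, 4] / [5];  Q = [1, 3, 6] / [2, 4] / [5];  common shape = (3, 2, 1)

Row-insert the values π_1, π_2, … into P one at a time, bumping the leftmost entry strictly greater than the inserted value down to the next row. The recording tableau Q records, in position (i, j), the step at which that cell was added to P.
  Insert 2 (step 1): P = [2];  Q = [1]
  Insert 1 (step 2): P = [1] / [2];  Q = [1] / [2]
  Insert 5 (step 3): P = [1, 5] / [2];  Q = [1, 3] / [2]
  Insert 4 (step 4): P = [1, 4] / [2, 5];  Q = [1, 3] / [2, 4]
  Insert 3 (step 5): P = [1, 3] / [2, 4] / [5];  Q = [1, 3] / [2, 4] / [5]
  Insert 6 (step 6): P = [1, 3, 6] / [2, 4] / [5];  Q = [1, 3, 6] / [2, 4] / [5]
Final shape: (3, 2, 1).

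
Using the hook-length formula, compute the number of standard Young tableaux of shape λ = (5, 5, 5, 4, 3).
# SYT of shape (5, 5, 5, 4, 3) = 243877920

Hook-length formula: f^λ = n! / Π hook(c), product over all cells c of the Young diagram. For λ = (5, 5, 5, 4, 3), n = 22 boxes. Hook lengths by row (left-to-right, top-to-bottom): [9, 8, 7, 5, 3]; [8, 7, 6, 4, 2]; [7, 6, 5, 3, 1]; [5, 4, 3, 1]; [3, 2, 1]. Product of hooks = 4608866304000. So f^λ = 22! / 4608866304000 = 1124000727777607680000 / 4608866304000 = 243877920.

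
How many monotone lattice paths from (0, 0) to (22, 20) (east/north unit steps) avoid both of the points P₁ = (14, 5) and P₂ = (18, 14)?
Number of paths = 410834704428

Inclusion–exclusion. Total paths: C(42, 22) = 513791607420. Through P₁: C(19, 14)·C(23, 8) = 5701371192. Through P₂: C(32, 18)·C(10, 4) = 99001476000. Since P₁ is strictly southwest of P₂, a monotone path through both must visit P₁ then P₂; paths through both = C(19, 14)·C(13, 4)·C(10, 4) = 1745944200. Avoid both = 513791607420 − 5701371192 − 99001476000 + 1745944200 = 410834704428.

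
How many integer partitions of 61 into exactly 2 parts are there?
p(61, 2 parts) = 30

Partitions of n into exactly k parts are in bijection with partitions of n − k into at most k parts (subtract 1 from each part). So p(61, exactly 2) = p(59, parts ≤ 2). Computing via the recurrence p(m, j) = p(m, j−1) + p(m−j, j) gives 30.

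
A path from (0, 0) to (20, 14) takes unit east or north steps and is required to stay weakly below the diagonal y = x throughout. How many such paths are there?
Number of paths = 463991880

By the reflection principle (André's argument), the number of monotone paths to (20, 14) with n ≤ m that never go above y = x is C(34, 20) − C(34, 21) = 1391975640 − 927983760 = 463991880.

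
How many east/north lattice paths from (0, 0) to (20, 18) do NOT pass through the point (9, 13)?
Number of paths = 31405270050

Total paths from (0, 0) to (20, 18): C(38, 20) = 33578000610. Paths through (9, 13): (paths (0, 0) → (9, 13)) × (paths (9, 13) → (20, 18)) = C(22, 9) · C(16, 11) = 497420 · 4368 = 2172730560. Avoidance count = 33578000610 − 2172730560 = 31405270050.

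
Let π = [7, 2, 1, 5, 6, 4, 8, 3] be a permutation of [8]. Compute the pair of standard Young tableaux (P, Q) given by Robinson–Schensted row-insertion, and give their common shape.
P = [1, 3, 6, 8] / [2, 4] / [5] / [7];  Q = [1, 4, 5, 7] / [2, 6] / [3] / [8];  common shape = (4, 2, 1, 1)

Row-insert the values π_1, π_2, … into P one at a time, bumping the leftmost entry strictly greater than the inserted value down to the next row. The recording tableau Q records, in position (i, j), the step at which that cell was added to P.
  Insert 7 (step 1): P = [7];  Q = [1]
  Insert 2 (step 2): P = [2] / [7];  Q = [1] / [2]
  Insert 1 (step 3): P = [1] / [2] / [7];  Q = [1] / [2] / [3]
  Insert 5 (step 4): P = [1, 5] / [2] / [7];  Q = [1, 4] / [2] / [3]
  Insert 6 (step 5): P = [1, 5, 6] / [2] / [7];  Q = [1, 4, 5] / [2] / [3]
  Insert 4 (step 6): P = [1, 4, 6] / [2, 5] / [7];  Q = [1, 4, 5] / [2, 6] / [3]
  Insert 8 (step 7): P = [1, 4, 6, 8] / [2, 5] / [7];  Q = [1, 4, 5, 7] / [2, 6] / [3]
  Insert 3 (step 8): P = [1, 3, 6, 8] / [2, 4] / [5] / [7];  Q = [1, 4, 5, 7] / [2, 6] / [3] / [8]
Final shape: (4, 2, 1, 1).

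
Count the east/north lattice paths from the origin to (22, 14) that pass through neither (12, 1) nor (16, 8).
Number of paths = 3105813098

Inclusion–exclusion. Total paths: C(36, 22) = 3796297200. Through P₁: C(13, 12)·C(23, 10) = 14872858. Through P₂: C(24, 16)·C(12, 6) = 679575204. Since P₁ is strictly southwest of P₂, a monotone path through both must visit P₁ then P₂; paths through both = C(13, 12)·C(11, 4)·C(12, 6) = 3963960. Avoid both = 3796297200 − 14872858 − 679575204 + 3963960 = 3105813098.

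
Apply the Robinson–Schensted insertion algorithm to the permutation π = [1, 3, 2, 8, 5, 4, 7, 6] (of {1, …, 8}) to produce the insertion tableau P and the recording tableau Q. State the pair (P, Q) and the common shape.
P = [1, 2, 4, 6] / [3, 5, 7] / [8];  Q = [1, 2, 4, 7] / [3, 5, 8] / [6];  common shape = (4, 3, 1)

Row-insert the values π_1, π_2, … into P one at a time, bumping the leftmost entry strictly greater than the inserted value down to the next row. The recording tableau Q records, in position (i, j), the step at which that cell was added to P.
  Insert 1 (step 1): P = [1];  Q = [1]
  Insert 3 (step 2): P = [1, 3];  Q = [1, 2]
  Insert 2 (step 3): P = [1, 2] / [3];  Q = [1, 2] / [3]
  Insert 8 (step 4): P = [1, 2, 8] / [3];  Q = [1, 2, 4] / [3]
  Insert 5 (step 5): P = [1, 2, 5] / [3, 8];  Q = [1, 2, 4] / [3, 5]
  Insert 4 (step 6): P = [1, 2, 4] / [3, 5] / [8];  Q = [1, 2, 4] / [3, 5] / [6]
  Insert 7 (step 7): P = [1, 2, 4, 7] / [3, 5] / [8];  Q = [1, 2, 4, 7] / [3, 5] / [6]
  Insert 6 (step 8): P = [1, 2, 4, 6] / [3, 5, 7] / [8];  Q = [1, 2, 4, 7] / [3, 5, 8] / [6]
Final shape: (4, 3, 1).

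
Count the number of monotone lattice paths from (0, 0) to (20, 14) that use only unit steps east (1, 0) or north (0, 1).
Number of paths = 1391975640

A monotone lattice path from (0, 0) to (20, 14) consists of 20 east steps and 14 north steps in some order, so it is determined by which 20 of the 34 steps are east. The count is C(34, 20) = 1391975640.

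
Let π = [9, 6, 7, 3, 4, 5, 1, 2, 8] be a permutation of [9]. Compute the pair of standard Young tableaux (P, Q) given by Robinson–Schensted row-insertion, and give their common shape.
P = [1, 2, 5, 8] / [3, 4] / [6, 7] / [9];  Q = [1, 3, 6, 9] / [2, 5] / [4, 8] / [7];  common shape = (4, 2, 2, 1)

Row-insert the values π_1, π_2, … into P one at a time, bumping the leftmost entry strictly greater than the inserted value down to the next row. The recording tableau Q records, in position (i, j), the step at which that cell was added to P.
  Insert 9 (step 1): P = [9];  Q = [1]
  Insert 6 (step 2): P = [6] / [9];  Q = [1] / [2]
  Insert 7 (step 3): P = [6, 7] / [9];  Q = [1, 3] / [2]
  Insert 3 (step 4): P = [3, 7] / [6] / [9];  Q = [1, 3] / [2] / [4]
  Insert 4 (step 5): P = [3, 4] / [6, 7] / [9];  Q = [1, 3] / [2, 5] / [4]
  Insert 5 (step 6): P = [3, 4, 5] / [6, 7] / [9];  Q = [1, 3, 6] / [2, 5] / [4]
  Insert 1 (step 7): P = [1, 4, 5] / [3, 7] / [6] / [9];  Q = [1, 3, 6] / [2, 5] / [4] / [7]
  Insert 2 (step 8): P = [1, 2, 5] / [3, 4] / [6, 7] / [9];  Q = [1, 3, 6] / [2, 5] / [4, 8] / [7]
  Insert 8 (step 9): P = [1, 2, 5, 8] / [3, 4] / [6, 7] / [9];  Q = [1, 3, 6, 9] / [2, 5] / [4, 8] / [7]
Final shape: (4, 2, 2, 1).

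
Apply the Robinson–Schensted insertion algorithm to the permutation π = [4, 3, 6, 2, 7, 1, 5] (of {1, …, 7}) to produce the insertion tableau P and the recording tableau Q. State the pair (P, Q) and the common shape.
P = [1, 5, 7] / [2, 6] / [3] / [4];  Q = [1, 3, 5] / [2, 7] / [4] / [6];  common shape = (3, 2, 1, 1)

Row-insert the values π_1, π_2, … into P one at a time, bumping the leftmost entry strictly greater than the inserted value down to the next row. The recording tableau Q records, in position (i, j), the step at which that cell was added to P.
  Insert 4 (step 1): P = [4];  Q = [1]
  Insert 3 (step 2): P = [3] / [4];  Q = [1] / [2]
  Insert 6 (step 3): P = [3, 6] / [4];  Q = [1, 3] / [2]
  Insert 2 (step 4): P = [2, 6] / [3] / [4];  Q = [1, 3] / [2] / [4]
  Insert 7 (step 5): P = [2, 6, 7] / [3] / [4];  Q = [1, 3, 5] / [2] / [4]
  Insert 1 (step 6): P = [1, 6, 7] / [2] / [3] / [4];  Q = [1, 3, 5] / [2] / [4] / [6]
  Insert 5 (step 7): P = [1, 5, 7] / [2, 6] / [3] / [4];  Q = [1, 3, 5] / [2, 7] / [4] / [6]
Final shape: (3, 2, 1, 1).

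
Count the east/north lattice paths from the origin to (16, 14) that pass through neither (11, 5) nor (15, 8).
Number of paths = 134315901

Inclusion–exclusion. Total paths: C(30, 16) = 145422675. Through P₁: C(16, 11)·C(14, 5) = 8744736. Through P₂: C(23, 15)·C(7, 1) = 3432198. Since P₁ is strictly southwest of P₂, a monotone path through both must visit P₁ then P₂; paths through both = C(16, 11)·C(7, 4)·C(7, 1) = 1070160. Avoid both = 145422675 − 8744736 − 3432198 + 1070160 = 134315901.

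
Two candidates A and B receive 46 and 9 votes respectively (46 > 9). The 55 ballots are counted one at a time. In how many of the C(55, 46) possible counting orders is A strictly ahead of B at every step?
Strict-lead orderings = 4277470470

Total orderings of the 55 votes with 46 for A: C(55, 46) = 6358402050. By the Bertrand ballot formula (Cycle Lemma / reflection principle), the number of orderings in which A is strictly ahead of B throughout is (p − q)/(p + q) · C(p + q, p) = (46 − 9)/(46 + 9) · 6358402050 = 4277470470.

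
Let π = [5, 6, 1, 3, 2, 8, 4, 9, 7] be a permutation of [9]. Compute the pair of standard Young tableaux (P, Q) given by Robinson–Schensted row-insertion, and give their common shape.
P = [1, 2, 4, 7] / [3, 6, 8, 9] / [5];  Q = [1, 2, 6, 8] / [3, 4, 7, 9] / [5];  common shape = (4, 4, 1)

Row-insert the values π_1, π_2, … into P one at a time, bumping the leftmost entry strictly greater than the inserted value down to the next row. The recording tableau Q records, in position (i, j), the step at which that cell was added to P.
  Insert 5 (step 1): P = [5];  Q = [1]
  Insert 6 (step 2): P = [5, 6];  Q = [1, 2]
  Insert 1 (step 3): P = [1, 6] / [5];  Q = [1, 2] / [3]
  Insert 3 (step 4): P = [1, 3] / [5, 6];  Q = [1, 2] / [3, 4]
  Insert 2 (step 5): P = [1, 2] / [3, 6] / [5];  Q = [1, 2] / [3, 4] / [5]
  Insert 8 (step 6): P = [1, 2, 8] / [3, 6] / [5];  Q = [1, 2, 6] / [3, 4] / [5]
  Insert 4 (step 7): P = [1, 2, 4] / [3, 6, 8] / [5];  Q = [1, 2, 6] / [3, 4, 7] / [5]
  Insert 9 (step 8): P = [1, 2, 4, 9] / [3, 6, 8] / [5];  Q = [1, 2, 6, 8] / [3, 4, 7] / [5]
  Insert 7 (step 9): P = [1, 2, 4, 7] / [3, 6, 8, 9] / [5];  Q = [1, 2, 6, 8] / [3, 4, 7, 9] / [5]
Final shape: (4, 4, 1).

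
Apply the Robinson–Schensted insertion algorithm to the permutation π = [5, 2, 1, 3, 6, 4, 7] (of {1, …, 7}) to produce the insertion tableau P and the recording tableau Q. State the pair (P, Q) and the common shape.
P = [1, 3, 4, 7] / [2, 6] / [5];  Q = [1, 4, 5, 7] / [2, 6] / [3];  common shape = (4, 2, 1)

Row-insert the values π_1, π_2, … into P one at a time, bumping the leftmost entry strictly greater than the inserted value down to the next row. The recording tableau Q records, in position (i, j), the step at which that cell was added to P.
  Insert 5 (step 1): P = [5];  Q = [1]
  Insert 2 (step 2): P = [2] / [5];  Q = [1] / [2]
  Insert 1 (step 3): P = [1] / [2] / [5];  Q = [1] / [2] / [3]
  Insert 3 (step 4): P = [1, 3] / [2] / [5];  Q = [1, 4] / [2] / [3]
  Insert 6 (step 5): P = [1, 3, 6] / [2] / [5];  Q = [1, 4, 5] / [2] / [3]
  Insert 4 (step 6): P = [1, 3, 4] / [2, 6] / [5];  Q = [1, 4, 5] / [2, 6] / [3]
  Insert 7 (step 7): P = [1, 3, 4, 7] / [2, 6] / [5];  Q = [1, 4, 5, 7] / [2, 6] / [3]
Final shape: (4, 2, 1).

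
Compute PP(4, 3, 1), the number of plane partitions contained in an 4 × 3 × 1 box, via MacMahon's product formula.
PP(4, 3, 1) = 35

Evaluate the triple product over i = 1..4, j = 1..3, k = 1..1. The factors are (2/1) · (3/2) · (4/3) · (3/2) · (4/3) · (5/4) · (4/3) · (5/4) · … (12 factors total). The numerators and denominators telescope so the product is an integer; carrying out the multiplication exactly gives PP(4, 3, 1) = 35.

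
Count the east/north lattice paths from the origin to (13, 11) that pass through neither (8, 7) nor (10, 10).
Number of paths = 1203710

Inclusion–exclusion. Total paths: C(24, 13) = 2496144. Through P₁: C(15, 8)·C(9, 5) = 810810. Through P₂: C(20, 10)·C(4, 3) = 739024. Since P₁ is strictly southwest of P₂, a monotone path through both must visit P₁ then P₂; paths through both = C(15, 8)·C(5, 2)·C(4, 3) = 257400. Avoid both = 2496144 − 810810 − 739024 + 257400 = 1203710.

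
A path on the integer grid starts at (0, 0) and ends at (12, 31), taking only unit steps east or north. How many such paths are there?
Number of paths = 15338678264

A monotone lattice path from (0, 0) to (12, 31) consists of 12 east steps and 31 north steps in some order, so it is determined by which 12 of the 43 steps are east. The count is C(43, 12) = 15338678264.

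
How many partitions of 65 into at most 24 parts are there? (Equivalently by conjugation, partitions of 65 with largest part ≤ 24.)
p(65, parts ≤ 24) = 1798283

Use the recurrence p(n, m) = p(n, m−1) + p(n−m, m): either the largest part is < m (count p(n, m−1)) or the largest part is exactly m (remove one copy of m, count p(n−m, m)). With p(0, ·) = 1 this gives p(65, parts ≤ 24) = 1798283. (By conjugating Young diagrams, this also counts partitions of 65 into at most 24 parts.)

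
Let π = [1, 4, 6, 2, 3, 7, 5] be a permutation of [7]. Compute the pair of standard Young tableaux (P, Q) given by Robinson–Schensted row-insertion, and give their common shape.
P = [1, 2, 3, 5] / [4, 6, 7];  Q = [1, 2, 3, 6] / [4, 5, 7];  common shape = (4, 3)

Row-insert the values π_1, π_2, … into P one at a time, bumping the leftmost entry strictly greater than the inserted value down to the next row. The recording tableau Q records, in position (i, j), the step at which that cell was added to P.
  Insert 1 (step 1): P = [1];  Q = [1]
  Insert 4 (step 2): P = [1, 4];  Q = [1, 2]
  Insert 6 (step 3): P = [1, 4, 6];  Q = [1, 2, 3]
  Insert 2 (step 4): P = [1, 2, 6] / [4];  Q = [1, 2, 3] / [4]
  Insert 3 (step 5): P = [1, 2, 3] / [4, 6];  Q = [1, 2, 3] / [4, 5]
  Insert 7 (step 6): P = [1, 2, 3, 7] / [4, 6];  Q = [1, 2, 3, 6] / [4, 5]
  Insert 5 (step 7): P = [1, 2, 3, 5] / [4, 6, 7];  Q = [1, 2, 3, 6] / [4, 5, 7]
Final shape: (4, 3).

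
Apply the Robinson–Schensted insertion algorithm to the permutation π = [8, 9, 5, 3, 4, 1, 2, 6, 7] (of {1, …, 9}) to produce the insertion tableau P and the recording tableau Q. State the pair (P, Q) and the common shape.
P = [1, 2, 6, 7] / [3, 4] / [5, 9] / [8];  Q = [1, 2, 8, 9] / [3, 5] / [4, 7] / [6];  common shape = (4, 2, 2, 1)

Row-insert the values π_1, π_2, … into P one at a time, bumping the leftmost entry strictly greater than the inserted value down to the next row. The recording tableau Q records, in position (i, j), the step at which that cell was added to P.
  Insert 8 (step 1): P = [8];  Q = [1]
  Insert 9 (step 2): P = [8, 9];  Q = [1, 2]
  Insert 5 (step 3): P = [5, 9] / [8];  Q = [1, 2] / [3]
  Insert 3 (step 4): P = [3, 9] / [5] / [8];  Q = [1, 2] / [3] / [4]
  Insert 4 (step 5): P = [3, 4] / [5, 9] / [8];  Q = [1, 2] / [3, 5] / [4]
  Insert 1 (step 6): P = [1, 4] / [3, 9] / [5] / [8];  Q = [1, 2] / [3, 5] / [4] / [6]
  Insert 2 (step 7): P = [1, 2] / [3, 4] / [5, 9] / [8];  Q = [1, 2] / [3, 5] / [4, 7] / [6]
  Insert 6 (step 8): P = [1, 2, 6] / [3, 4] / [5, 9] / [8];  Q = [1, 2, 8] / [3, 5] / [4, 7] / [6]
  Insert 7 (step 9): P = [1, 2, 6, 7] / [3, 4] / [5, 9] / [8];  Q = [1, 2, 8, 9] / [3, 5] / [4, 7] / [6]
Final shape: (4, 2, 2, 1).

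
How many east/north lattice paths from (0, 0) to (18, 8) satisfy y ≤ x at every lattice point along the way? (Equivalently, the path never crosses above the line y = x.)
Number of paths = 904475

By the reflection principle (André's argument), the number of monotone paths to (18, 8) with n ≤ m that never go above y = x is C(26, 18) − C(26, 19) = 1562275 − 657800 = 904475.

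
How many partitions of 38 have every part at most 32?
p(38, parts ≤ 32) = 25996

Use the recurrence p(n, m) = p(n, m−1) + p(n−m, m): either the largest part is < m (count p(n, m−1)) or the largest part is exactly m (remove one copy of m, count p(n−m, m)). With p(0, ·) = 1 this gives p(38, parts ≤ 32) = 25996. (By conjugating Young diagrams, this also counts partitions of 38 into at most 32 parts.)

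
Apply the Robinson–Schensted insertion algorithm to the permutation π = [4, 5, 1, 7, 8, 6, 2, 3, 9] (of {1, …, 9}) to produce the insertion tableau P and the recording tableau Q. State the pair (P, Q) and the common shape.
P = [1, 2, 3, 8, 9] / [4, 5, 6] / [7];  Q = [1, 2, 4, 5, 9] / [3, 6, 8] / [7];  common shape = (5, 3, 1)

Row-insert the values π_1, π_2, … into P one at a time, bumping the leftmost entry strictly greater than the inserted value down to the next row. The recording tableau Q records, in position (i, j), the step at which that cell was added to P.
  Insert 4 (step 1): P = [4];  Q = [1]
  Insert 5 (step 2): P = [4, 5];  Q = [1, 2]
  Insert 1 (step 3): P = [1, 5] / [4];  Q = [1, 2] / [3]
  Insert 7 (step 4): P = [1, 5, 7] / [4];  Q = [1, 2, 4] / [3]
  Insert 8 (step 5): P = [1, 5, 7, 8] / [4];  Q = [1, 2, 4, 5] / [3]
  Insert 6 (step 6): P = [1, 5, 6, 8] / [4, 7];  Q = [1, 2, 4, 5] / [3, 6]
  Insert 2 (step 7): P = [1, 2, 6, 8] / [4, 5] / [7];  Q = [1, 2, 4, 5] / [3, 6] / [7]
  Insert 3 (step 8): P = [1, 2, 3, 8] / [4, 5, 6] / [7];  Q = [1, 2, 4, 5] / [3, 6, 8] / [7]
  Insert 9 (step 9): P = [1, 2, 3, 8, 9] / [4, 5, 6] / [7];  Q = [1, 2, 4, 5, 9] / [3, 6, 8] / [7]
Final shape: (5, 3, 1).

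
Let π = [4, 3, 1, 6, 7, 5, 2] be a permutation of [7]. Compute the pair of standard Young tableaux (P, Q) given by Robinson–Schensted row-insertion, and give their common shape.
P = [1, 2, 7] / [3, 5] / [4, 6];  Q = [1, 4, 5] / [2, 6] / [3, 7];  common shape = (3, 2, 2)

Row-insert the values π_1, π_2, … into P one at a time, bumping the leftmost entry strictly greater than the inserted value down to the next row. The recording tableau Q records, in position (i, j), the step at which that cell was added to P.
  Insert 4 (step 1): P = [4];  Q = [1]
  Insert 3 (step 2): P = [3] / [4];  Q = [1] / [2]
  Insert 1 (step 3): P = [1] / [3] / [4];  Q = [1] / [2] / [3]
  Insert 6 (step 4): P = [1, 6] / [3] / [4];  Q = [1, 4] / [2] / [3]
  Insert 7 (step 5): P = [1, 6, 7] / [3] / [4];  Q = [1, 4, 5] / [2] / [3]
  Insert 5 (step 6): P = [1, 5, 7] / [3, 6] / [4];  Q = [1, 4, 5] / [2, 6] / [3]
  Insert 2 (step 7): P = [1, 2, 7] / [3, 5] / [4, 6];  Q = [1, 4, 5] / [2, 6] / [3, 7]
Final shape: (3, 2, 2).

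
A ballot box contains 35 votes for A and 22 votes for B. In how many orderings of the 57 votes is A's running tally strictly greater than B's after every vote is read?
Strict-lead orderings = 795816335698020

Total orderings of the 57 votes with 35 for A: C(57, 35) = 3489348548829780. By the Bertrand ballot formula (Cycle Lemma / reflection principle), the number of orderings in which A is strictly ahead of B throughout is (p − q)/(p + q) · C(p + q, p) = (35 − 22)/(35 + 22) · 3489348548829780 = 795816335698020.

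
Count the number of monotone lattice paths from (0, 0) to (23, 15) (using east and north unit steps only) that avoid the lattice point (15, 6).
Number of paths = 14152128720

Total paths from (0, 0) to (23, 15): C(38, 23) = 15471286560. Paths through (15, 6): (paths (0, 0) → (15, 6)) × (paths (15, 6) → (23, 15)) = C(21, 15) · C(17, 8) = 54264 · 24310 = 1319157840. Avoidance count = 15471286560 − 1319157840 = 14152128720.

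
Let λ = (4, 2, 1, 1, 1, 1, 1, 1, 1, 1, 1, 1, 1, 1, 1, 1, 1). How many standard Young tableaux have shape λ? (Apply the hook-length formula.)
# SYT of shape (4, 2, 1, 1, 1, 1, 1, 1, 1, 1, 1, 1, 1, 1, 1, 1, 1) = 14364

Hook-length formula: f^λ = n! / Π hook(c), product over all cells c of the Young diagram. For λ = (4, 2, 1, 1, 1, 1, 1, 1, 1, 1, 1, 1, 1, 1, 1, 1, 1), n = 21 boxes. Hook lengths by row (left-to-right, top-to-bottom): [20, 4, 2, 1]; [17, 1]; [15]; [14]; [13]; [12]; [11]; [10]; [9]; [8]; [7]; [6]; [5]; [4]; [3]; [2]; [1]. Product of hooks = 3556874280960000. So f^λ = 21! / 3556874280960000 = 51090942171709440000 / 3556874280960000 = 14364.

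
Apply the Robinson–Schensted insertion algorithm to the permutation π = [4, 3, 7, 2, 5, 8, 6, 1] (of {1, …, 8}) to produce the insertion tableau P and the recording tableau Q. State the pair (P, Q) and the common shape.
P = [1, 5, 6] / [2, 7, 8] / [3] / [4];  Q = [1, 3, 6] / [2, 5, 7] / [4] / [8];  common shape = (3, 3, 1, 1)

Row-insert the values π_1, π_2, … into P one at a time, bumping the leftmost entry strictly greater than the inserted value down to the next row. The recording tableau Q records, in position (i, j), the step at which that cell was added to P.
  Insert 4 (step 1): P = [4];  Q = [1]
  Insert 3 (step 2): P = [3] / [4];  Q = [1] / [2]
  Insert 7 (step 3): P = [3, 7] / [4];  Q = [1, 3] / [2]
  Insert 2 (step 4): P = [2, 7] / [3] / [4];  Q = [1, 3] / [2] / [4]
  Insert 5 (step 5): P = [2, 5] / [3, 7] / [4];  Q = [1, 3] / [2, 5] / [4]
  Insert 8 (step 6): P = [2, 5, 8] / [3, 7] / [4];  Q = [1, 3, 6] / [2, 5] / [4]
  Insert 6 (step 7): P = [2, 5, 6] / [3, 7, 8] / [4];  Q = [1, 3, 6] / [2, 5, 7] / [4]
  Insert 1 (step 8): P = [1, 5, 6] / [2, 7, 8] / [3] / [4];  Q = [1, 3, 6] / [2, 5, 7] / [4] / [8]
Final shape: (3, 3, 1, 1).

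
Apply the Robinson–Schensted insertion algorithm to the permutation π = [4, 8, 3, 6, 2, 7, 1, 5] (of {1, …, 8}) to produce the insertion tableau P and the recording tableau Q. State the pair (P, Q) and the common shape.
P = [1, 5, 7] / [2, 6] / [3, 8] / [4];  Q = [1, 2, 6] / [3, 4] / [5, 8] / [7];  common shape = (3, 2, 2, 1)

Row-insert the values π_1, π_2, … into P one at a time, bumping the leftmost entry strictly greater than the inserted value down to the next row. The recording tableau Q records, in position (i, j), the step at which that cell was added to P.
  Insert 4 (step 1): P = [4];  Q = [1]
  Insert 8 (step 2): P = [4, 8];  Q = [1, 2]
  Insert 3 (step 3): P = [3, 8] / [4];  Q = [1, 2] / [3]
  Insert 6 (step 4): P = [3, 6] / [4, 8];  Q = [1, 2] / [3, 4]
  Insert 2 (step 5): P = [2, 6] / [3, 8] / [4];  Q = [1, 2] / [3, 4] / [5]
  Insert 7 (step 6): P = [2, 6, 7] / [3, 8] / [4];  Q = [1, 2, 6] / [3, 4] / [5]
  Insert 1 (step 7): P = [1, 6, 7] / [2, 8] / [3] / [4];  Q = [1, 2, 6] / [3, 4] / [5] / [7]
  Insert 5 (step 8): P = [1, 5, 7] / [2, 6] / [3, 8] / [4];  Q = [1, 2, 6] / [3, 4] / [5, 8] / [7]
Final shape: (3, 2, 2, 1).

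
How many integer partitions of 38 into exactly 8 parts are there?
p(38, 8 parts) = 2462

Partitions of n into exactly k parts are in bijection with partitions of n − k into at most k parts (subtract 1 from each part). So p(38, exactly 8) = p(30, parts ≤ 8). Computing via the recurrence p(m, j) = p(m, j−1) + p(m−j, j) gives 2462.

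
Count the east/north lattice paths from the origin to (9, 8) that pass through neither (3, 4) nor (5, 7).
Number of paths = 14750

Inclusion–exclusion. Total paths: C(17, 9) = 24310. Through P₁: C(7, 3)·C(10, 6) = 7350. Through P₂: C(12, 5)·C(5, 4) = 3960. Since P₁ is strictly southwest of P₂, a monotone path through both must visit P₁ then P₂; paths through both = C(7, 3)·C(5, 2)·C(5, 4) = 1750. Avoid both = 24310 − 7350 − 3960 + 1750 = 14750.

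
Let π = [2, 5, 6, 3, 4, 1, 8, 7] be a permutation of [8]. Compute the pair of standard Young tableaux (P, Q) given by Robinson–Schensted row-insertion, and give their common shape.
P = [1, 3, 4, 7] / [2, 6, 8] / [5];  Q = [1, 2, 3, 7] / [4, 5, 8] / [6];  common shape = (4, 3, 1)

Row-insert the values π_1, π_2, … into P one at a time, bumping the leftmost entry strictly greater than the inserted value down to the next row. The recording tableau Q records, in position (i, j), the step at which that cell was added to P.
  Insert 2 (step 1): P = [2];  Q = [1]
  Insert 5 (step 2): P = [2, 5];  Q = [1, 2]
  Insert 6 (step 3): P = [2, 5, 6];  Q = [1, 2, 3]
  Insert 3 (step 4): P = [2, 3, 6] / [5];  Q = [1, 2, 3] / [4]
  Insert 4 (step 5): P = [2, 3, 4] / [5, 6];  Q = [1, 2, 3] / [4, 5]
  Insert 1 (step 6): P = [1, 3, 4] / [2, 6] / [5];  Q = [1, 2, 3] / [4, 5] / [6]
  Insert 8 (step 7): P = [1, 3, 4, 8] / [2, 6] / [5];  Q = [1, 2, 3, 7] / [4, 5] / [6]
  Insert 7 (step 8): P = [1, 3, 4, 7] / [2, 6, 8] / [5];  Q = [1, 2, 3, 7] / [4, 5, 8] / [6]
Final shape: (4, 3, 1).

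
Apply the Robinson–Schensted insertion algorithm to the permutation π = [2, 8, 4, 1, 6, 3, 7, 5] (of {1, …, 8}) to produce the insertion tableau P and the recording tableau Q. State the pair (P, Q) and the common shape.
P = [1, 3, 5, 7] / [2, 4, 6] / [8];  Q = [1, 2, 5, 7] / [3, 6, 8] / [4];  common shape = (4, 3, 1)

Row-insert the values π_1, π_2, … into P one at a time, bumping the leftmost entry strictly greater than the inserted value down to the next row. The recording tableau Q records, in position (i, j), the step at which that cell was added to P.
  Insert 2 (step 1): P = [2];  Q = [1]
  Insert 8 (step 2): P = [2, 8];  Q = [1, 2]
  Insert 4 (step 3): P = [2, 4] / [8];  Q = [1, 2] / [3]
  Insert 1 (step 4): P = [1, 4] / [2] / [8];  Q = [1, 2] / [3] / [4]
  Insert 6 (step 5): P = [1, 4, 6] / [2] / [8];  Q = [1, 2, 5] / [3] / [4]
  Insert 3 (step 6): P = [1, 3, 6] / [2, 4] / [8];  Q = [1, 2, 5] / [3, 6] / [4]
  Insert 7 (step 7): P = [1, 3, 6, 7] / [2, 4] / [8];  Q = [1, 2, 5, 7] / [3, 6] / [4]
  Insert 5 (step 8): P = [1, 3, 5, 7] / [2, 4, 6] / [8];  Q = [1, 2, 5, 7] / [3, 6, 8] / [4]
Final shape: (4, 3, 1).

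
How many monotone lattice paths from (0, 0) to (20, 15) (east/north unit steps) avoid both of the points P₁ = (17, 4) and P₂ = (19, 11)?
Number of paths = 2973705420

Inclusion–exclusion. Total paths: C(35, 20) = 3247943160. Through P₁: C(21, 17)·C(14, 3) = 2178540. Through P₂: C(30, 19)·C(5, 1) = 273136500. Since P₁ is strictly southwest of P₂, a monotone path through both must visit P₁ then P₂; paths through both = C(21, 17)·C(9, 2)·C(5, 1) = 1077300. Avoid both = 3247943160 − 2178540 − 273136500 + 1077300 = 2973705420.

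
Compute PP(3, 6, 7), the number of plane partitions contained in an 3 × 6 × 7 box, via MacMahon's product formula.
PP(3, 6, 7) = 131589315

Evaluate the triple product over i = 1..3, j = 1..6, k = 1..7. The factors are (2/1) · (3/2) · (4/3) · (5/4) · (6/5) · (7/6) · (8/7) · (3/2) · … (126 factors total). The numerators and denominators telescope so the product is an integer; carrying out the multiplication exactly gives PP(3, 6, 7) = 131589315.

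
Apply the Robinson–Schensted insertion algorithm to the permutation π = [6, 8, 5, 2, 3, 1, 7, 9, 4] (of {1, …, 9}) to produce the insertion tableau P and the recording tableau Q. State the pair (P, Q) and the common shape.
P = [1, 3, 4, 9] / [2, 7] / [5, 8] / [6];  Q = [1, 2, 7, 8] / [3, 5] / [4, 9] / [6];  common shape = (4, 2, 2, 1)

Row-insert the values π_1, π_2, … into P one at a time, bumping the leftmost entry strictly greater than the inserted value down to the next row. The recording tableau Q records, in position (i, j), the step at which that cell was added to P.
  Insert 6 (step 1): P = [6];  Q = [1]
  Insert 8 (step 2): P = [6, 8];  Q = [1, 2]
  Insert 5 (step 3): P = [5, 8] / [6];  Q = [1, 2] / [3]
  Insert 2 (step 4): P = [2, 8] / [5] / [6];  Q = [1, 2] / [3] / [4]
  Insert 3 (step 5): P = [2, 3] / [5, 8] / [6];  Q = [1, 2] / [3, 5] / [4]
  Insert 1 (step 6): P = [1, 3] / [2, 8] / [5] / [6];  Q = [1, 2] / [3, 5] / [4] / [6]
  Insert 7 (step 7): P = [1, 3, 7] / [2, 8] / [5] / [6];  Q = [1, 2, 7] / [3, 5] / [4] / [6]
  Insert 9 (step 8): P = [1, 3, 7, 9] / [2, 8] / [5] / [6];  Q = [1, 2, 7, 8] / [3, 5] / [4] / [6]
  Insert 4 (step 9): P = [1, 3, 4, 9] / [2, 7] / [5, 8] / [6];  Q = [1, 2, 7, 8] / [3, 5] / [4, 9] / [6]
Final shape: (4, 2, 2, 1).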